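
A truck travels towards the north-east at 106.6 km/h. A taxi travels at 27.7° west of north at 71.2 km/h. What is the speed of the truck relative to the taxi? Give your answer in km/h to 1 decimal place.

Taking east as x and north as y: truck velocity = (75.378, 75.378) km/h; taxi velocity = (-33.097, 63.040) km/h.
Velocity of truck relative to taxi = (75.378, 75.378) − (-33.097, 63.040) = (108.474, 12.338) km/h.
Magnitude = |(108.474, 12.338)| = 109.174 km/h.

109.2 km/h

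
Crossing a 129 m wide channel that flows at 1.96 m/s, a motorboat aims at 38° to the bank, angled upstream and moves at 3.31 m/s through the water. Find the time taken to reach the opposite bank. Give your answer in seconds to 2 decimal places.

63.30 s

The component of the motorboat's velocity perpendicular to the bank is 3.31 × sin 38° = 2.038 m/s.
The flow acts along the bank and has no component across it.
Time = 129 / 2.038 = 63.302 s.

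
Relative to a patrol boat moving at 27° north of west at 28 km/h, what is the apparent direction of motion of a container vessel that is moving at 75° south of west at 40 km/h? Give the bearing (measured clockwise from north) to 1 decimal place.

164.1°

Taking east as x and north as y: container vessel velocity = (-10.353, -38.637) km/h; patrol boat velocity = (-24.948, 12.712) km/h.
Velocity of container vessel relative to patrol boat = (-10.353, -38.637) − (-24.948, 12.712) = (14.595, -51.349) km/h.
Bearing = atan2(14.60, -51.35) = 164.13° clockwise from north.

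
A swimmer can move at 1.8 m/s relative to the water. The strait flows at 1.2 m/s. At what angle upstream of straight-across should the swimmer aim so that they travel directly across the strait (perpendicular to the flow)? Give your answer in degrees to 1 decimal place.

41.8°

To cancel the current, the upstream component of the swimmer's velocity must equal the flow: 1.8 sin θ = 1.2.
sin θ = 1.2 / 1.8 = 0.6667.
θ = arcsin(0.6667) = 41.810°.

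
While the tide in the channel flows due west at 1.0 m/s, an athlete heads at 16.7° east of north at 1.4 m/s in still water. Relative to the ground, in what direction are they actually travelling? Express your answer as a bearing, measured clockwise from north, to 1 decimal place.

336.0°

Taking east as x and north as y: velocity relative to the water = (0.402, 1.341) m/s; the water relative to ground = (-1.000, 0.000) m/s.
Velocity relative to ground = (0.402, 1.341) + (-1.000, 0.000) = (-0.598, 1.341) m/s.
Bearing = atan2(-0.60, 1.34) = 335.98° clockwise from north.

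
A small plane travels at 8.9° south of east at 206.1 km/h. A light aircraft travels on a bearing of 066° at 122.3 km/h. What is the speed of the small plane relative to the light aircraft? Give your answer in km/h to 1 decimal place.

Taking east as x and north as y: small plane velocity = (203.619, -31.886) km/h; light aircraft velocity = (111.727, 49.744) km/h.
Velocity of small plane relative to light aircraft = (203.619, -31.886) − (111.727, 49.744) = (91.892, -81.630) km/h.
Magnitude = |(91.892, -81.630)| = 122.913 km/h.

122.9 km/h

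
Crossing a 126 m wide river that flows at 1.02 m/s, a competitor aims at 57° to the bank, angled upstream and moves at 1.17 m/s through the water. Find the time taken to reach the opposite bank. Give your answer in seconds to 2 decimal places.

The component of the competitor's velocity perpendicular to the bank is 1.17 × sin 57° = 0.981 m/s.
The flow acts along the bank and has no component across it.
Time = 126 / 0.981 = 128.408 s.

128.41 s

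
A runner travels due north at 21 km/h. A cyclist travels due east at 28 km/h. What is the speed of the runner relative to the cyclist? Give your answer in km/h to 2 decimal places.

35.00 km/h

Taking east as x and north as y: runner velocity = (0.000, 21.000) km/h; cyclist velocity = (28.000, 0.000) km/h.
Velocity of runner relative to cyclist = (0.000, 21.000) − (28.000, 0.000) = (-28.000, 21.000) km/h.
Magnitude = |(-28.000, 21.000)| = 35.000 km/h.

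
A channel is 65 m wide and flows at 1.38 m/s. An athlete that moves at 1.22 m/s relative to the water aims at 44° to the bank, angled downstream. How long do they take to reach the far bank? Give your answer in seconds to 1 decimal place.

The component of the athlete's velocity perpendicular to the bank is 1.22 × sin 44° = 0.847 m/s.
The flow acts along the bank and has no component across it.
Time = 65 / 0.847 = 76.698 s.

76.7 s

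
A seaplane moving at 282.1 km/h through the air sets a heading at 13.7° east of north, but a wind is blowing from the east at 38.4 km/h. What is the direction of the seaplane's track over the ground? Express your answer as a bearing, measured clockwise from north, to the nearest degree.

006°

Taking east as x and north as y: velocity relative to the air = (66.812, 274.074) km/h; the air relative to ground = (-38.400, 0.000) km/h.
Velocity relative to ground = (66.812, 274.074) + (-38.400, 0.000) = (28.412, 274.074) km/h.
Bearing = atan2(28.41, 274.07) = 5.92° clockwise from north.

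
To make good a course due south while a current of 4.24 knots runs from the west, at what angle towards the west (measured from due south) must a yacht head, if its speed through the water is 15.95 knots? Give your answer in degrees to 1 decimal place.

15.4°

The current pushes perpendicular to the desired track; the heading must have a component into the current equal to 4.24 knots: 15.95 sin θ = 4.24.
sin θ = 0.2658, so θ = 15.416°.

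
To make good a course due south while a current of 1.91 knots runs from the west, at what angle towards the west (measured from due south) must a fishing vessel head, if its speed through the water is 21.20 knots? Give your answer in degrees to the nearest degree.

The current pushes perpendicular to the desired track; the heading must have a component into the current equal to 1.91 knots: 21.20 sin θ = 1.91.
sin θ = 0.0901, so θ = 5.169°.

5°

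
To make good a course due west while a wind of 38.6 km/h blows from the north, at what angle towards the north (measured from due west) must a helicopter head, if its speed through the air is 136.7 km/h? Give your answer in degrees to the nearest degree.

The wind pushes perpendicular to the desired track; the heading must have a component into the wind equal to 38.6 km/h: 136.7 sin θ = 38.6.
sin θ = 0.2824, so θ = 16.402°.

16°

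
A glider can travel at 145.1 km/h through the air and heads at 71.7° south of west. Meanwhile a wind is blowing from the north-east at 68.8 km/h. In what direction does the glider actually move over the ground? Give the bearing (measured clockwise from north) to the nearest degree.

Taking east as x and north as y: velocity relative to the air = (-45.560, -137.762) km/h; the air relative to ground = (-48.649, -48.649) km/h.
Velocity relative to ground = (-45.560, -137.762) + (-48.649, -48.649) = (-94.209, -186.411) km/h.
Bearing = atan2(-94.21, -186.41) = 206.81° clockwise from north.

207°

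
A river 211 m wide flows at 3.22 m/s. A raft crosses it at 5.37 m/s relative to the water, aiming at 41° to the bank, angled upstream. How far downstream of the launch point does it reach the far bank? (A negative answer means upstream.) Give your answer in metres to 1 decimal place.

-49.9 m

Perpendicular speed = 3.523 m/s; crossing time = 211 / 3.523 = 59.892 s.
Net downstream speed = -0.833 m/s.
Drift = -0.833 × 59.892 = -49.877 m (upstream).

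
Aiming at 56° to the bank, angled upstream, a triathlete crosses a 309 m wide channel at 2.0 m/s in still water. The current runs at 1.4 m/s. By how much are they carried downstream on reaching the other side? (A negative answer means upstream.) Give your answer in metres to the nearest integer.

Perpendicular speed = 1.658 m/s; crossing time = 309 / 1.658 = 186.361 s.
Net downstream speed = 0.282 m/s.
Drift = 0.282 × 186.361 = 52.482 m (downstream).

52 m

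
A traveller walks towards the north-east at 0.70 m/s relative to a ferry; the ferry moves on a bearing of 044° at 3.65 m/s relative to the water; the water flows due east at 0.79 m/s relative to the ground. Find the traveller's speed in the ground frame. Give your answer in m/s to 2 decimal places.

4.93 m/s

In east/north components (m/s): traveller relative to ferry = (0.495, 0.495); ferry relative to water = (2.536, 2.626); water relative to ground = (0.790, 0.000).
Sum = (3.820, 3.121) m/s.
Speed = |(3.820, 3.121)| = 4.933 m/s.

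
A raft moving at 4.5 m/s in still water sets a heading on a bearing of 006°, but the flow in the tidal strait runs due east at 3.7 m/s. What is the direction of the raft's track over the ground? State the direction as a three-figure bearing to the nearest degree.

043°

Taking east as x and north as y: velocity relative to the water = (0.470, 4.475) m/s; the water relative to ground = (3.700, 0.000) m/s.
Velocity relative to ground = (0.470, 4.475) + (3.700, 0.000) = (4.170, 4.475) m/s.
Bearing = atan2(4.17, 4.48) = 42.98° clockwise from north.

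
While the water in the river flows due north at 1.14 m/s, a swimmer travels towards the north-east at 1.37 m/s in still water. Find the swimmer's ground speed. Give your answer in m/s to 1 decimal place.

Taking east as x and north as y: velocity relative to the water = (0.969, 0.969) m/s; the water relative to ground = (0.000, 1.140) m/s.
Velocity relative to ground = (0.969, 0.969) + (0.000, 1.140) = (0.969, 2.109) m/s.
Speed = |(0.969, 2.109)| = 2.321 m/s.

2.3 m/s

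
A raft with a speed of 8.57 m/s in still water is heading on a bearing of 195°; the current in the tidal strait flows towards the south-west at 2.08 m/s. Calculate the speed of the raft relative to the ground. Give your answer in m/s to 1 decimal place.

Taking east as x and north as y: velocity relative to the water = (-2.218, -8.278) m/s; the water relative to ground = (-1.471, -1.471) m/s.
Velocity relative to ground = (-2.218, -8.278) + (-1.471, -1.471) = (-3.689, -9.749) m/s.
Speed = |(-3.689, -9.749)| = 10.423 m/s.

10.4 m/s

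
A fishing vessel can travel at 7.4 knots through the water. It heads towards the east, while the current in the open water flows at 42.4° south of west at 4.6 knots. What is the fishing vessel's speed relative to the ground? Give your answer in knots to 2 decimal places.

5.06 knots

Taking east as x and north as y: velocity relative to the water = (7.400, 0.000) knots; the water relative to ground = (-3.397, -3.102) knots.
Velocity relative to ground = (7.400, 0.000) + (-3.397, -3.102) = (4.003, -3.102) knots.
Speed = |(4.003, -3.102)| = 5.064 knots.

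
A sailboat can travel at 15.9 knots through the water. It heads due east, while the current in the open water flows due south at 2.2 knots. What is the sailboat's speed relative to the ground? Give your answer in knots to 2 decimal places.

16.05 knots

Taking east as x and north as y: velocity relative to the water = (15.900, 0.000) knots; the water relative to ground = (0.000, -2.200) knots.
Velocity relative to ground = (15.900, 0.000) + (0.000, -2.200) = (15.900, -2.200) knots.
Speed = |(15.900, -2.200)| = 16.051 knots.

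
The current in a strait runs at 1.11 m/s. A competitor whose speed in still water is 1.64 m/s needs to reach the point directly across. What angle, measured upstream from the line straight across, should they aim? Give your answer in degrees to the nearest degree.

43°

To cancel the current, the upstream component of the competitor's velocity must equal the flow: 1.64 sin θ = 1.11.
sin θ = 1.11 / 1.64 = 0.6768.
θ = arcsin(0.6768) = 42.596°.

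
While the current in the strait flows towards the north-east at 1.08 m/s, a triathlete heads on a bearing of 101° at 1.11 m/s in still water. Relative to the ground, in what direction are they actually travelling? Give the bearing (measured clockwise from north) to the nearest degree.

Taking east as x and north as y: velocity relative to the water = (1.090, -0.212) m/s; the water relative to ground = (0.764, 0.764) m/s.
Velocity relative to ground = (1.090, -0.212) + (0.764, 0.764) = (1.853, 0.552) m/s.
Bearing = atan2(1.85, 0.55) = 73.42° clockwise from north.

073°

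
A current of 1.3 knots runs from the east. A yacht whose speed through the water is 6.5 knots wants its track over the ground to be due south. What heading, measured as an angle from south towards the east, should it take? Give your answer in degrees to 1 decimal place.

The current pushes perpendicular to the desired track; the heading must have a component into the current equal to 1.3 knots: 6.5 sin θ = 1.3.
sin θ = 0.2000, so θ = 11.537°.

11.5°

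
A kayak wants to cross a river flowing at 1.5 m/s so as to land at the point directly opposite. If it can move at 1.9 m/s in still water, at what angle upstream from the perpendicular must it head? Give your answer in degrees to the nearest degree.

To cancel the current, the upstream component of the kayak's velocity must equal the flow: 1.9 sin θ = 1.5.
sin θ = 1.5 / 1.9 = 0.7895.
θ = arcsin(0.7895) = 52.136°.

52°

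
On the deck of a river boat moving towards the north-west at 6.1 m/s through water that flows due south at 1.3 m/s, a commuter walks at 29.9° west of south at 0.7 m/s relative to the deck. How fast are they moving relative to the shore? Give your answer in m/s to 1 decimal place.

5.2 m/s

In east/north components (m/s): commuter relative to river boat = (-0.349, -0.607); river boat relative to water = (-4.313, 4.313); water relative to ground = (0.000, -1.300).
Sum = (-4.662, 2.407) m/s.
Speed = |(-4.662, 2.407)| = 5.247 m/s.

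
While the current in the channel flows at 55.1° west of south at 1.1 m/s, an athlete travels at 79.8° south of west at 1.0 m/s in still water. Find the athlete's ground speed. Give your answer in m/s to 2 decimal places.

1.94 m/s

Taking east as x and north as y: velocity relative to the water = (-0.177, -0.984) m/s; the water relative to ground = (-0.902, -0.629) m/s.
Velocity relative to ground = (-0.177, -0.984) + (-0.902, -0.629) = (-1.079, -1.614) m/s.
Speed = |(-1.079, -1.614)| = 1.941 m/s.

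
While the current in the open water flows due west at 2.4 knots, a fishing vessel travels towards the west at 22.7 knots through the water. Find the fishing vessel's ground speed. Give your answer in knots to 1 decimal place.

Taking east as x and north as y: velocity relative to the water = (-22.700, 0.000) knots; the water relative to ground = (-2.400, 0.000) knots.
Velocity relative to ground = (-22.700, 0.000) + (-2.400, 0.000) = (-25.100, 0.000) knots.
Speed = |(-25.100, 0.000)| = 25.100 knots.

25.1 knots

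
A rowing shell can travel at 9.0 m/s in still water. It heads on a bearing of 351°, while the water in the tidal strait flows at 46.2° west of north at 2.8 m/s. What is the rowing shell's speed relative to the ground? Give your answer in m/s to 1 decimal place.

Taking east as x and north as y: velocity relative to the water = (-1.408, 8.889) m/s; the water relative to ground = (-2.021, 1.938) m/s.
Velocity relative to ground = (-1.408, 8.889) + (-2.021, 1.938) = (-3.429, 10.827) m/s.
Speed = |(-3.429, 10.827)| = 11.357 m/s.

11.4 m/s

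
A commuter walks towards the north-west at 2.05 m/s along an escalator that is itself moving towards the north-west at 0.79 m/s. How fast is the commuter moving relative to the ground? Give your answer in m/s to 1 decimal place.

2.8 m/s

Taking east as x and north as y: escalator velocity = (-0.559, 0.559) m/s; commuter velocity relative to escalator = (-1.450, 1.450) m/s.
Velocity relative to ground = (-0.559, 0.559) + (-1.450, 1.450) = (-2.008, 2.008) m/s.
Speed = |(-2.008, 2.008)| = 2.840 m/s.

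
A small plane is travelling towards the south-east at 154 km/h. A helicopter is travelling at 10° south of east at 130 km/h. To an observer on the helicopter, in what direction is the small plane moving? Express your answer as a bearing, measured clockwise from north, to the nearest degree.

192°

Taking east as x and north as y: small plane velocity = (108.894, -108.894) km/h; helicopter velocity = (128.025, -22.574) km/h.
Velocity of small plane relative to helicopter = (108.894, -108.894) − (128.025, -22.574) = (-19.131, -86.320) km/h.
Bearing = atan2(-19.13, -86.32) = 192.50° clockwise from north.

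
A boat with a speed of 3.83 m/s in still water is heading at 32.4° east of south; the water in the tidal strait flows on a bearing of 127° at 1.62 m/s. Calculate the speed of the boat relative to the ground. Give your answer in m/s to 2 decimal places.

Taking east as x and north as y: velocity relative to the water = (2.052, -3.234) m/s; the water relative to ground = (1.294, -0.975) m/s.
Velocity relative to ground = (2.052, -3.234) + (1.294, -0.975) = (3.346, -4.209) m/s.
Speed = |(3.346, -4.209)| = 5.377 m/s.

5.38 m/s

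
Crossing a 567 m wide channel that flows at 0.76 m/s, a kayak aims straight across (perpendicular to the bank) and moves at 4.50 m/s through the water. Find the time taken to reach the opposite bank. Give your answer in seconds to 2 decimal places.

The component of the kayak's velocity perpendicular to the bank is 4.50 m/s.
Only the cross-stream component determines the crossing time; the current contributes nothing perpendicular to the bank.
Time = 567 / 4.500 = 126.000 s.

126.00 s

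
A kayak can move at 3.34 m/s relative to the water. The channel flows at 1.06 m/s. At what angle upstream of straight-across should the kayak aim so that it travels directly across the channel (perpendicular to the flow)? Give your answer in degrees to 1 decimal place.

To cancel the current, the upstream component of the kayak's velocity must equal the flow: 3.34 sin θ = 1.06.
sin θ = 1.06 / 3.34 = 0.3174.
θ = arcsin(0.3174) = 18.504°.

18.5°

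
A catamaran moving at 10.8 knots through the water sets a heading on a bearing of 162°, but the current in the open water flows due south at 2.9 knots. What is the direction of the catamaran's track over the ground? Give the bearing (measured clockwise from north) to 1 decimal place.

165.8°

Taking east as x and north as y: velocity relative to the water = (3.337, -10.271) knots; the water relative to ground = (0.000, -2.900) knots.
Velocity relative to ground = (3.337, -10.271) + (0.000, -2.900) = (3.337, -13.171) knots.
Bearing = atan2(3.34, -13.17) = 165.78° clockwise from north.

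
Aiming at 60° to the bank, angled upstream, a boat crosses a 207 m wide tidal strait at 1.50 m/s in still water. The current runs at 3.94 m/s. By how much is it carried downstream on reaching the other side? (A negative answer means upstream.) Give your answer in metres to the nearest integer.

508 m

Perpendicular speed = 1.299 m/s; crossing time = 207 / 1.299 = 159.349 s.
Net downstream speed = 3.190 m/s.
Drift = 3.190 × 159.349 = 508.322 m (downstream).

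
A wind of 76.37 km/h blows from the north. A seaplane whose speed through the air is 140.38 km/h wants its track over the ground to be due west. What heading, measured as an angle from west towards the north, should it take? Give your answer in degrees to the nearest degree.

The wind pushes perpendicular to the desired track; the heading must have a component into the wind equal to 76.37 km/h: 140.38 sin θ = 76.37.
sin θ = 0.5440, so θ = 32.958°.

33°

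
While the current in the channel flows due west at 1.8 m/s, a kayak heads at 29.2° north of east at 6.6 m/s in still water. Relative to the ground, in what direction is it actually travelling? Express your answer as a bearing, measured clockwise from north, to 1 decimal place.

050.9°

Taking east as x and north as y: velocity relative to the water = (5.761, 3.220) m/s; the water relative to ground = (-1.800, 0.000) m/s.
Velocity relative to ground = (5.761, 3.220) + (-1.800, 0.000) = (3.961, 3.220) m/s.
Bearing = atan2(3.96, 3.22) = 50.89° clockwise from north.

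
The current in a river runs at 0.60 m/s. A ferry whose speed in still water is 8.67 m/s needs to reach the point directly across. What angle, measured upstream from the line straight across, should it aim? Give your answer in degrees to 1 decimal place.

To cancel the current, the upstream component of the ferry's velocity must equal the flow: 8.67 sin θ = 0.60.
sin θ = 0.60 / 8.67 = 0.0692.
θ = arcsin(0.0692) = 3.968°.

4.0°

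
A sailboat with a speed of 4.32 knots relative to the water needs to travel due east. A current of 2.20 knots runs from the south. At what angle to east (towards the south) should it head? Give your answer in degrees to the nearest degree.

The current pushes perpendicular to the desired track; the heading must have a component into the current equal to 2.20 knots: 4.32 sin θ = 2.20.
sin θ = 0.5093, so θ = 30.615°.

31°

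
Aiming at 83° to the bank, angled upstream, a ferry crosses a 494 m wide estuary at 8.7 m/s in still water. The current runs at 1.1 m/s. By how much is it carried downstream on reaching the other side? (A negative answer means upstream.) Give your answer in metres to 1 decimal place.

2.3 m

Perpendicular speed = 8.635 m/s; crossing time = 494 / 8.635 = 57.208 s.
Net downstream speed = 0.040 m/s.
Drift = 0.040 × 57.208 = 2.273 m (downstream).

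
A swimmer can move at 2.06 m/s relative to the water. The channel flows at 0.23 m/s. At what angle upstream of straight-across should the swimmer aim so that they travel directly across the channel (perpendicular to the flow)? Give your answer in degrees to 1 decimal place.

6.4°

To cancel the current, the upstream component of the swimmer's velocity must equal the flow: 2.06 sin θ = 0.23.
sin θ = 0.23 / 2.06 = 0.1117.
θ = arcsin(0.1117) = 6.410°.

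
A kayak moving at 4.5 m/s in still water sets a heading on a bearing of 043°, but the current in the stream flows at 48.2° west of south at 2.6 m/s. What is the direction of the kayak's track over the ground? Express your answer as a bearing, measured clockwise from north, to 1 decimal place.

Taking east as x and north as y: velocity relative to the water = (3.069, 3.291) m/s; the water relative to ground = (-1.938, -1.733) m/s.
Velocity relative to ground = (3.069, 3.291) + (-1.938, -1.733) = (1.131, 1.558) m/s.
Bearing = atan2(1.13, 1.56) = 35.97° clockwise from north.

036.0°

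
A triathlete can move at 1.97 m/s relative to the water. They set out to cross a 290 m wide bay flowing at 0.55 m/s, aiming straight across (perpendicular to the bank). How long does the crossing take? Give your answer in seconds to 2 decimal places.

The component of the triathlete's velocity perpendicular to the bank is 1.97 m/s.
The current is parallel to the bank, so it does not affect the crossing time.
Time = 290 / 1.970 = 147.208 s.

147.21 s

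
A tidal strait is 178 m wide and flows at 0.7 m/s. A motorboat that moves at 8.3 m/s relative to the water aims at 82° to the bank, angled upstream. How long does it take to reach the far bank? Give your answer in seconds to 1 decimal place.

21.7 s

The component of the motorboat's velocity perpendicular to the bank is 8.3 × sin 82° = 8.219 m/s.
Only the cross-stream component determines the crossing time; the current contributes nothing perpendicular to the bank.
Time = 178 / 8.219 = 21.657 s.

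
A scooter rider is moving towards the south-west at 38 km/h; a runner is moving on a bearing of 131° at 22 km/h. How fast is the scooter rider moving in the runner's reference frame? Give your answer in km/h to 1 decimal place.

Taking east as x and north as y: scooter rider velocity = (-26.870, -26.870) km/h; runner velocity = (16.604, -14.433) km/h.
Velocity of scooter rider relative to runner = (-26.870, -26.870) − (16.604, -14.433) = (-43.474, -12.437) km/h.
Magnitude = |(-43.474, -12.437)| = 45.218 km/h.

45.2 km/h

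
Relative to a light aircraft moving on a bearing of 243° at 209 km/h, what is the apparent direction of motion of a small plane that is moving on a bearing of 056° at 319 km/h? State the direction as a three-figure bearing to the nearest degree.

Taking east as x and north as y: small plane velocity = (264.463, 178.383) km/h; light aircraft velocity = (-186.220, -94.884) km/h.
Velocity of small plane relative to light aircraft = (264.463, 178.383) − (-186.220, -94.884) = (450.683, 273.267) km/h.
Bearing = atan2(450.68, 273.27) = 58.77° clockwise from north.

059°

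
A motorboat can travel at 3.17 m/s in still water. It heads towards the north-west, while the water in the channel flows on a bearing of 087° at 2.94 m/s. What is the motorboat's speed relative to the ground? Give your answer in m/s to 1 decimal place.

2.5 m/s

Taking east as x and north as y: velocity relative to the water = (-2.242, 2.242) m/s; the water relative to ground = (2.936, 0.154) m/s.
Velocity relative to ground = (-2.242, 2.242) + (2.936, 0.154) = (0.694, 2.395) m/s.
Speed = |(0.694, 2.395)| = 2.494 m/s.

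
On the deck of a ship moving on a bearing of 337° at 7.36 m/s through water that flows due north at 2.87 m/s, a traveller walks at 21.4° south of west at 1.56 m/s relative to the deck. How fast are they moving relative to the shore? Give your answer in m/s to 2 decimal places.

10.05 m/s

In east/north components (m/s): traveller relative to ship = (-1.452, -0.569); ship relative to water = (-2.876, 6.775); water relative to ground = (0.000, 2.870).
Sum = (-4.328, 9.076) m/s.
Speed = |(-4.328, 9.076)| = 10.055 m/s.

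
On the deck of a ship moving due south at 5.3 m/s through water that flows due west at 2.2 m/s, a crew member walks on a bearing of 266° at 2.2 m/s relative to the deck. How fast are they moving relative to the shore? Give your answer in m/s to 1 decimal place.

7.0 m/s

In east/north components (m/s): crew member relative to ship = (-2.195, -0.153); ship relative to water = (0.000, -5.300); water relative to ground = (-2.200, 0.000).
Sum = (-4.395, -5.453) m/s.
Speed = |(-4.395, -5.453)| = 7.004 m/s.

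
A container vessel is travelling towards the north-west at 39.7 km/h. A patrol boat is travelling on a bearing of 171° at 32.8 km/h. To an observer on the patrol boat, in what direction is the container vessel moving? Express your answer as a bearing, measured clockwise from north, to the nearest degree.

Taking east as x and north as y: container vessel velocity = (-28.072, 28.072) km/h; patrol boat velocity = (5.131, -32.396) km/h.
Velocity of container vessel relative to patrol boat = (-28.072, 28.072) − (5.131, -32.396) = (-33.203, 60.468) km/h.
Bearing = atan2(-33.20, 60.47) = 331.23° clockwise from north.

331°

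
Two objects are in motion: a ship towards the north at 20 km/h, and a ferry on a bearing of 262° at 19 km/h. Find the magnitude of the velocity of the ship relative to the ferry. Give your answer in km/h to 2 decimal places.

29.44 km/h

Taking east as x and north as y: ship velocity = (0.000, 20.000) km/h; ferry velocity = (-18.815, -2.644) km/h.
Velocity of ship relative to ferry = (0.000, 20.000) − (-18.815, -2.644) = (18.815, 22.644) km/h.
Magnitude = |(18.815, 22.644)| = 29.441 km/h.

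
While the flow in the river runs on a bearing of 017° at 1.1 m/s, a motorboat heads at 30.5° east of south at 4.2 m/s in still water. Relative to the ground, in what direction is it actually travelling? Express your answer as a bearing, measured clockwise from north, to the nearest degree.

136°

Taking east as x and north as y: velocity relative to the water = (2.132, -3.619) m/s; the water relative to ground = (0.322, 1.052) m/s.
Velocity relative to ground = (2.132, -3.619) + (0.322, 1.052) = (2.453, -2.567) m/s.
Bearing = atan2(2.45, -2.57) = 136.30° clockwise from north.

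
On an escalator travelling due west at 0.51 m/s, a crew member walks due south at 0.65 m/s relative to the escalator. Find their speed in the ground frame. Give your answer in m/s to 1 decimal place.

Taking east as x and north as y: escalator velocity = (-0.510, 0.000) m/s; crew member velocity relative to escalator = (0.000, -0.650) m/s.
Velocity relative to ground = (-0.510, 0.000) + (0.000, -0.650) = (-0.510, -0.650) m/s.
Speed = |(-0.510, -0.650)| = 0.826 m/s.

0.8 m/s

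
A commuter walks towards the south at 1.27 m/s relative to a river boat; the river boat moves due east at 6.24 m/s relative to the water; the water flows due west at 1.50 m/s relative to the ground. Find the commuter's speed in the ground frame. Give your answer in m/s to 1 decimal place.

4.9 m/s

In east/north components (m/s): commuter relative to river boat = (0.000, -1.270); river boat relative to water = (6.240, 0.000); water relative to ground = (-1.500, 0.000).
Sum = (4.740, -1.270) m/s.
Speed = |(4.740, -1.270)| = 4.907 m/s.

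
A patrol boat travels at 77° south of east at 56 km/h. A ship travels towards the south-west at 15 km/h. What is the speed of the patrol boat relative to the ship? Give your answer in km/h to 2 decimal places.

49.71 km/h

Taking east as x and north as y: patrol boat velocity = (12.597, -54.565) km/h; ship velocity = (-10.607, -10.607) km/h.
Velocity of patrol boat relative to ship = (12.597, -54.565) − (-10.607, -10.607) = (23.204, -43.958) km/h.
Magnitude = |(23.204, -43.958)| = 49.706 km/h.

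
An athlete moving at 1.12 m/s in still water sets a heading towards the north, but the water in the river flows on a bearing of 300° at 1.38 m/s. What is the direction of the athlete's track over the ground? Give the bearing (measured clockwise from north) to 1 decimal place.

326.6°

Taking east as x and north as y: velocity relative to the water = (0.000, 1.120) m/s; the water relative to ground = (-1.195, 0.690) m/s.
Velocity relative to ground = (0.000, 1.120) + (-1.195, 0.690) = (-1.195, 1.810) m/s.
Bearing = atan2(-1.20, 1.81) = 326.56° clockwise from north.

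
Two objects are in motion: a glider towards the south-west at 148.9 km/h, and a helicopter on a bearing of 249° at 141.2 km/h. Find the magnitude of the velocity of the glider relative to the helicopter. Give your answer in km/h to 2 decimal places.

60.78 km/h

Taking east as x and north as y: glider velocity = (-105.288, -105.288) km/h; helicopter velocity = (-131.822, -50.602) km/h.
Velocity of glider relative to helicopter = (-105.288, -105.288) − (-131.822, -50.602) = (26.533, -54.687) km/h.
Magnitude = |(26.533, -54.687)| = 60.784 km/h.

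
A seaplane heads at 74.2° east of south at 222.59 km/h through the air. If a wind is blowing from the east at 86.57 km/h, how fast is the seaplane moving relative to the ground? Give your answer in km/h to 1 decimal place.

Taking east as x and north as y: velocity relative to the air = (214.180, -60.607) km/h; the air relative to ground = (-86.570, 0.000) km/h.
Velocity relative to ground = (214.180, -60.607) + (-86.570, 0.000) = (127.610, -60.607) km/h.
Speed = |(127.610, -60.607)| = 141.271 km/h.

141.3 km/h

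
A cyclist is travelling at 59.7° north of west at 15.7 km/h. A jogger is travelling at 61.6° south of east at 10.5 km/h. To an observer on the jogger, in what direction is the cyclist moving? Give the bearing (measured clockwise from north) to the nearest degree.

Taking east as x and north as y: cyclist velocity = (-7.921, 13.555) km/h; jogger velocity = (4.994, -9.236) km/h.
Velocity of cyclist relative to jogger = (-7.921, 13.555) − (4.994, -9.236) = (-12.915, 22.792) km/h.
Bearing = atan2(-12.92, 22.79) = 330.46° clockwise from north.

330°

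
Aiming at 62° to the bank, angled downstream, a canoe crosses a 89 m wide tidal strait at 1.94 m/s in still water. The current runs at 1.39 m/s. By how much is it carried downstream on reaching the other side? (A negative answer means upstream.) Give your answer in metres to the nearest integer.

120 m

Perpendicular speed = 1.713 m/s; crossing time = 89 / 1.713 = 51.958 s.
Net downstream speed = 2.301 m/s.
Drift = 2.301 × 51.958 = 119.544 m (downstream).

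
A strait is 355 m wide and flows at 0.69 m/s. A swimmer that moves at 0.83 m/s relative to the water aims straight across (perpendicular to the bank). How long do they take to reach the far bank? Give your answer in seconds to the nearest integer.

428 s

The component of the swimmer's velocity perpendicular to the bank is 0.83 m/s.
The current is parallel to the bank, so it does not affect the crossing time.
Time = 355 / 0.830 = 427.711 s.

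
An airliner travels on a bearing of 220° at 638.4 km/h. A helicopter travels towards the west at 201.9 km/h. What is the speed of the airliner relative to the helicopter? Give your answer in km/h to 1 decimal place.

531.6 km/h

Taking east as x and north as y: airliner velocity = (-410.356, -489.043) km/h; helicopter velocity = (-201.900, 0.000) km/h.
Velocity of airliner relative to helicopter = (-410.356, -489.043) − (-201.900, 0.000) = (-208.456, -489.043) km/h.
Magnitude = |(-208.456, -489.043)| = 531.617 km/h.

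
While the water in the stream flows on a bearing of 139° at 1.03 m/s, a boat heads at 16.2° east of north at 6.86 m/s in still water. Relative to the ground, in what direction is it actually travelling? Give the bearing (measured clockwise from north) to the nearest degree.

024°

Taking east as x and north as y: velocity relative to the water = (1.914, 6.588) m/s; the water relative to ground = (0.676, -0.777) m/s.
Velocity relative to ground = (1.914, 6.588) + (0.676, -0.777) = (2.590, 5.810) m/s.
Bearing = atan2(2.59, 5.81) = 24.02° clockwise from north.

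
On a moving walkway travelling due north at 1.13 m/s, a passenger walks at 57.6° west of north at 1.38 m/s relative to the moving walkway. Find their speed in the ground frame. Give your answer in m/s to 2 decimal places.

Taking east as x and north as y: moving walkway velocity = (0.000, 1.130) m/s; passenger velocity relative to moving walkway = (-1.165, 0.739) m/s.
Velocity relative to ground = (0.000, 1.130) + (-1.165, 0.739) = (-1.165, 1.869) m/s.
Speed = |(-1.165, 1.869)| = 2.203 m/s.

2.20 m/s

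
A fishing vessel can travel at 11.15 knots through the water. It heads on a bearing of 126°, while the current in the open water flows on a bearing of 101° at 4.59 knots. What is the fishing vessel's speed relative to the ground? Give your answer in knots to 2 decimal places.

Taking east as x and north as y: velocity relative to the water = (9.021, -6.554) knots; the water relative to ground = (4.506, -0.876) knots.
Velocity relative to ground = (9.021, -6.554) + (4.506, -0.876) = (13.526, -7.430) knots.
Speed = |(13.526, -7.430)| = 15.432 knots.

15.43 knots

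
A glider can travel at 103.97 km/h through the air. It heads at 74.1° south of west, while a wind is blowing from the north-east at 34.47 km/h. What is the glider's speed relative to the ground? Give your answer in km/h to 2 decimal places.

135.13 km/h

Taking east as x and north as y: velocity relative to the air = (-28.484, -99.992) km/h; the air relative to ground = (-24.374, -24.374) km/h.
Velocity relative to ground = (-28.484, -99.992) + (-24.374, -24.374) = (-52.858, -124.366) km/h.
Speed = |(-52.858, -124.366)| = 135.133 km/h.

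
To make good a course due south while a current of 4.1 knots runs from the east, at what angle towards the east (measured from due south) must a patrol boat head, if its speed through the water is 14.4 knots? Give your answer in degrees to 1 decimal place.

16.5°

The current pushes perpendicular to the desired track; the heading must have a component into the current equal to 4.1 knots: 14.4 sin θ = 4.1.
sin θ = 0.2847, so θ = 16.542°.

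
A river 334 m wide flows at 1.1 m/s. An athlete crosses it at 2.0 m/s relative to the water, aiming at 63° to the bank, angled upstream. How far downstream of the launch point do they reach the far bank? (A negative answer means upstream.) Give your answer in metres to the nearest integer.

36 m

Perpendicular speed = 1.782 m/s; crossing time = 334 / 1.782 = 187.428 s.
Net downstream speed = 0.192 m/s.
Drift = 0.192 × 187.428 = 35.990 m (downstream).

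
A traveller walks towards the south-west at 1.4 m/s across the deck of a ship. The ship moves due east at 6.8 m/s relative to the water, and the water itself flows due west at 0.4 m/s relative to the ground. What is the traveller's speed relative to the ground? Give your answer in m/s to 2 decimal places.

In east/north components (m/s): traveller relative to ship = (-0.990, -0.990); ship relative to water = (6.800, 0.000); water relative to ground = (-0.400, 0.000).
Sum = (5.410, -0.990) m/s.
Speed = |(5.410, -0.990)| = 5.500 m/s.

5.50 m/s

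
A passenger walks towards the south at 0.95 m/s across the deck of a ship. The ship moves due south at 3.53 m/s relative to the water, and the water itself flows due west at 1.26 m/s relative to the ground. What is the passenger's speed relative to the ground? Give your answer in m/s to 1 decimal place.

In east/north components (m/s): passenger relative to ship = (0.000, -0.950); ship relative to water = (0.000, -3.530); water relative to ground = (-1.260, 0.000).
Sum = (-1.260, -4.480) m/s.
Speed = |(-1.260, -4.480)| = 4.654 m/s.

4.7 m/s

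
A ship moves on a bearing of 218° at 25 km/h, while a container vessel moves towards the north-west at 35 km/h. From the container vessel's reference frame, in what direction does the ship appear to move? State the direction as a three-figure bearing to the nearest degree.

168°

Taking east as x and north as y: ship velocity = (-15.392, -19.700) km/h; container vessel velocity = (-24.749, 24.749) km/h.
Velocity of ship relative to container vessel = (-15.392, -19.700) − (-24.749, 24.749) = (9.357, -44.449) km/h.
Bearing = atan2(9.36, -44.45) = 168.11° clockwise from north.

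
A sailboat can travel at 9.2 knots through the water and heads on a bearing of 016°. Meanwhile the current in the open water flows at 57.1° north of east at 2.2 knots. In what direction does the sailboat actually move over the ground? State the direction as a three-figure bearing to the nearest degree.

019°

Taking east as x and north as y: velocity relative to the water = (2.536, 8.844) knots; the water relative to ground = (1.195, 1.847) knots.
Velocity relative to ground = (2.536, 8.844) + (1.195, 1.847) = (3.731, 10.691) knots.
Bearing = atan2(3.73, 10.69) = 19.24° clockwise from north.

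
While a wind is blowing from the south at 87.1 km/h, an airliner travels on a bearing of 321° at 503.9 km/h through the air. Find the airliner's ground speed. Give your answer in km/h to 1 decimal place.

574.2 km/h

Taking east as x and north as y: velocity relative to the air = (-317.115, 391.604) km/h; the air relative to ground = (0.000, 87.100) km/h.
Velocity relative to ground = (-317.115, 391.604) + (0.000, 87.100) = (-317.115, 478.704) km/h.
Speed = |(-317.115, 478.704)| = 574.212 km/h.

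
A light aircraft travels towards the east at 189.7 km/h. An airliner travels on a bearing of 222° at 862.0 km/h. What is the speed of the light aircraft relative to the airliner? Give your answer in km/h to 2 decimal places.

Taking east as x and north as y: light aircraft velocity = (189.700, 0.000) km/h; airliner velocity = (-576.791, -640.591) km/h.
Velocity of light aircraft relative to airliner = (189.700, 0.000) − (-576.791, -640.591) = (766.491, 640.591) km/h.
Magnitude = |(766.491, 640.591)| = 998.932 km/h.

998.93 km/h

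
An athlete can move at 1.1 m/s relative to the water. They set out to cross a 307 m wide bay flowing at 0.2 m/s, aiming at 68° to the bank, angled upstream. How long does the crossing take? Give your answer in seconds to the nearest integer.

The component of the athlete's velocity perpendicular to the bank is 1.1 × sin 68° = 1.020 m/s.
The flow acts along the bank and has no component across it.
Time = 307 / 1.020 = 301.009 s.

301 s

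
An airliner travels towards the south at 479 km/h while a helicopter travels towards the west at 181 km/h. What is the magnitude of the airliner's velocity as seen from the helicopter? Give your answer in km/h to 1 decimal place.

512.1 km/h

Taking east as x and north as y: airliner velocity = (0.000, -479.000) km/h; helicopter velocity = (-181.000, 0.000) km/h.
Velocity of airliner relative to helicopter = (0.000, -479.000) − (-181.000, 0.000) = (181.000, -479.000) km/h.
Magnitude = |(181.000, -479.000)| = 512.057 km/h.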